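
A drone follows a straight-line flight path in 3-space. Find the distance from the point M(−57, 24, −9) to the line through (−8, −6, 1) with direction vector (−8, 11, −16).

Direction vector d = (−8, 11, −16).
AP = (−49, 30, −10); AP·d = 882, |AP|² = 3401, |d|² = 441.
distance² = |AP|² − (AP·d)²/|d|² = 3401 − 777924/441 = 1637, so the distance is √1637.

√1637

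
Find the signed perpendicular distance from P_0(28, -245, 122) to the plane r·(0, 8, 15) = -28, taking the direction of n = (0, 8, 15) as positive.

n·P_0 − (-28) = -102.
|n| = 17, so the signed distance is -102/17 = -6.

-6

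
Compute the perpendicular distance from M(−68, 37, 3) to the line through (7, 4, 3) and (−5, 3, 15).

A direction vector is d = (−12, −1, 12).
AP = (−75, 33, 0); AP·d = 867, |AP|² = 6714, |d|² = 289.
distance² = |AP|² − (AP·d)²/|d|² = 6714 − 751689/289 = 4113, so the distance is 3√457.

3√457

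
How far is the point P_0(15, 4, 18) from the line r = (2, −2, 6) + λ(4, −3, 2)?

Direction vector d = (4, −3, 2).
AP = (13, 6, 12), and AP × d = (48, 22, −63).
|AP × d|² = 6757 and |d|² = 29, so the distance is √(6757/29) = √233.

√233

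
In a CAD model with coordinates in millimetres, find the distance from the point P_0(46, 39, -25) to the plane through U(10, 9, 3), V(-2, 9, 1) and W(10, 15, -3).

UV = (-12, 0, -2) and UW = (0, 6, -6), so a normal is n = UV × UW = (12, -72, -72).
Then n·(46, 39, -25) - (-744) = 288.
|n| = √(144 + 5184 + 5184) = 12√73, so the distance is |288|/(12√73) = 24/√73.

24/√73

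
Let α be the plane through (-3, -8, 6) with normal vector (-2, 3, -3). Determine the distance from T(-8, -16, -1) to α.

The plane has equation n·(r − (-3, -8, 6)) = 0, i.e. n·r = -36.
n = (-2, 3, -3); n·P − (-36) = 7; |n| = √22; distance = 7/√22.

7√22/22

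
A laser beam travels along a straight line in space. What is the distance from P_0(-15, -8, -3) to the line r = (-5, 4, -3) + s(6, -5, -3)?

Direction vector d = (6, -5, -3).
AP = (-10, -12, 0), and AP × d = (36, -30, 122).
|AP × d|² = 17080 and |d|² = 70, so the distance is √(17080/70) = √244 = 2√61.

2√61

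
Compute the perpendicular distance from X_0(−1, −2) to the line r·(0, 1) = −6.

d = |0·(-1) + 1·(-2) − (-6)| / √(0 + 1) = |4|/1 = 4.

4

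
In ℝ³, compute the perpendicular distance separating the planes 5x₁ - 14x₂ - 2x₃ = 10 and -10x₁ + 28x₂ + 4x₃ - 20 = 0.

4/3

Divide the second equation by -2 to match normals: 5x₁ - 14x₂ - 2x₃ = -10.
With common normal n = (5, -14, -2) (|n| = 15), the distance is |10 − (-10)|/|n| = 20/15 = 4/3.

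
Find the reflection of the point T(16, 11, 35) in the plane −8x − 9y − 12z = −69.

(-16, -25, -13)

n = (−8, −9, −12), |n|² = 289, n·T − (-69) = -578, so t = -578/289 = -2.
Foot F = T − (-2)·n = (0, −7, 11); the reflection is 2F − T = (−16, −25, −13).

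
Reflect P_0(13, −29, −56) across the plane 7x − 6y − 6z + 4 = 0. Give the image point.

(-57, 31, 4)

n = (7, −6, −6), |n|² = 121, n·P_0 − (-4) = 605, so t = 605/121 = 5.
Foot F = P_0 − 5·n = (−22, 1, −26); the reflection is 2F − P_0 = (−57, 31, 4).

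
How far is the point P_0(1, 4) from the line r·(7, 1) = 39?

The normal to the line is n = (7, 1) with |n| = 5√2.
|n·P_0 − 39| = |11 − 39| = 28, so the distance is 28/(5√2) = 14√2/5.

14√2/5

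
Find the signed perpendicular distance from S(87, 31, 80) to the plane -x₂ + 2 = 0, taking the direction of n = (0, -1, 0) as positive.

n·S − (-2) = -29.
|n| = 1, so the signed distance is -29/1 = -29.

-29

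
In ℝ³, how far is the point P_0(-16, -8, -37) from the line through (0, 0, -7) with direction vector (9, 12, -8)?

2√305

Direction vector d = (9, 12, -8).
AP = (-16, -8, -30); AP·d = 0, |AP|² = 1220, |d|² = 289.
distance² = |AP|² − (AP·d)²/|d|² = 1220 − 0/289 = 1220, so the distance is 2√305.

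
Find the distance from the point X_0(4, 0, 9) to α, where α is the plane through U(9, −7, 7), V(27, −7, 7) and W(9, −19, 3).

UV = (18, 0, 0) and UW = (0, −12, −4), so a normal is n = UV × UW = (0, 72, −216).
Then n·(4, 0, 9) − (−2016) = 72.
|n| = √(0 + 5184 + 46656) = 72√10, so the distance is |72|/(72√10) = 1/√10.

√10/10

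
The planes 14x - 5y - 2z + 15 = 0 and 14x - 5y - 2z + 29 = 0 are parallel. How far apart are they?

With common normal n = (14, -5, -2) (|n| = 15), the distance is |(-15) − (-29)|/|n| = 14/15.

14/15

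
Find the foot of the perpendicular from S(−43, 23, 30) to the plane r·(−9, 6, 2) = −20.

The perpendicular from S has direction n = (−9, 6, 2): r = (−43, 23, 30) + t(−9, 6, 2).
Substitute into the plane: n·(S + tn) = -20 gives 585 + 121t = -20, so t = -5.
Foot = (−43, 23, 30) + (-5)·(−9, 6, 2) = (2, −7, 20).

(2, -7, 20)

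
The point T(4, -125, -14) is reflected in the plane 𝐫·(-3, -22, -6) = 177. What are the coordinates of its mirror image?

(34, 95, 46)

With n = (-3, -22, -6), the signed offset is (n·T − 177)/|n|² = 2645/529 = 5.
T' = T − 2t·n = (4, -125, -14) − 10·(-3, -22, -6) = (34, 95, 46).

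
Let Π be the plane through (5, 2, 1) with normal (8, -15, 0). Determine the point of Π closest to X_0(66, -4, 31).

(50, 26, 31)

The perpendicular from X_0 has direction n = (8, -15, 0): r = (66, -4, 31) + λ(8, -15, 0).
Substitute into the plane: n·(X_0 + λn) = 10 gives 588 + 289λ = 10, so λ = -2.
Foot = (66, -4, 31) + (-2)·(8, -15, 0) = (50, 26, 31).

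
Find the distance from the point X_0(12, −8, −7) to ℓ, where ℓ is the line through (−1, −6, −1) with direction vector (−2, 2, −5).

√209

Direction vector d = (−2, 2, −5).
AP = (13, −2, −6); AP·d = 0, |AP|² = 209, |d|² = 33.
distance² = |AP|² − (AP·d)²/|d|² = 209 − 0/33 = 209, so the distance is √209.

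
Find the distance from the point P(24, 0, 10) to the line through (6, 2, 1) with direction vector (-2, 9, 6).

Direction vector d = (-2, 9, 6).
AP = (18, -2, 9), and AP × d = (-93, -126, 158).
|AP × d|² = 49489 and |d|² = 121, so the distance is √(49489/121) = √409.

√409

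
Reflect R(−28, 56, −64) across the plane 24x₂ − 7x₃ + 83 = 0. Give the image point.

With n = (0, 24, −7), the signed offset is (n·R − (-83))/|n|² = 1875/625 = 3.
R' = R − 2t·n = (−28, 56, −64) − 6·(0, 24, −7) = (−28, −88, −22).

(-28, -88, -22)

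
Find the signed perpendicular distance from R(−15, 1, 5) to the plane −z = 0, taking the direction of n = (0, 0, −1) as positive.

n·R − 0 = -5.
|n| = 1, so the signed distance is -5/1 = -5.

-5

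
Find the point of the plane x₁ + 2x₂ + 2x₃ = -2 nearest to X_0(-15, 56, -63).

(-12, 62, -57)

The perpendicular from X_0 has direction n = (1, 2, 2): r = (-15, 56, -63) + μ(1, 2, 2).
Substitute into the plane: n·(X_0 + μn) = -2 gives -29 + 9μ = -2, so μ = 3.
Foot = (-15, 56, -63) + 3·(1, 2, 2) = (-12, 62, -57).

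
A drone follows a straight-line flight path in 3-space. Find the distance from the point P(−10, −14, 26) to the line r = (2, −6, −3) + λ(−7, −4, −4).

Direction vector d = (−7, −4, −4).
AP = (−12, −8, 29); AP·d = 0, |AP|² = 1049, |d|² = 81.
distance² = |AP|² − (AP·d)²/|d|² = 1049 − 0/81 = 1049, so the distance is √1049.

√1049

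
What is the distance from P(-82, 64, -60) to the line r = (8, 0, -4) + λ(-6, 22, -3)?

Direction vector d = (-6, 22, -3).
AP = (-90, 64, -56); AP·d = 2116, |AP|² = 15332, |d|² = 529.
distance² = |AP|² − (AP·d)²/|d|² = 15332 − 4477456/529 = 6868, so the distance is 2√1717.

2√1717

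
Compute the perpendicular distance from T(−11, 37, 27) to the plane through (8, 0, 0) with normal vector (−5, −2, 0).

The plane has equation n·(r − (8, 0, 0)) = 0, i.e. n·r = -40.
n = (−5, −2, 0); n·P − (-40) = 21; |n| = √29; distance = 21/√29 = 21√29/29.

21/√29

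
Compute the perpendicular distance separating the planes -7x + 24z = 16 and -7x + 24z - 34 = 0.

With common normal n = (-7, 0, 24) (|n| = 25), the distance is |16 − 34|/|n| = 18/25.

18/25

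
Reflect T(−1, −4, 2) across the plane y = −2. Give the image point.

With n = (0, 1, 0), the signed offset is (n·T − (-2))/|n|² = -2/1 = -2.
T' = T − 2t·n = (−1, −4, 2) − (-4)·(0, 1, 0) = (−1, 0, 2).

(-1, 0, 2)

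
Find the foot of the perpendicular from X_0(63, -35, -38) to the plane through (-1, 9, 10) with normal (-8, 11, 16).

The perpendicular from X_0 has direction n = (-8, 11, 16): r = (63, -35, -38) + λ(-8, 11, 16).
Substitute into the plane: n·(X_0 + λn) = 267 gives -1497 + 441λ = 267, so λ = 4.
Foot = (63, -35, -38) + 4·(-8, 11, 16) = (31, 9, 26).

(31, 9, 26)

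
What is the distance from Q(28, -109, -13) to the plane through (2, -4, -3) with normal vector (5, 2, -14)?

4

The plane has equation n·(r − (2, -4, -3)) = 0, i.e. n·r = 44.
n = (5, 2, -14); n·P − 44 = 60; |n| = 15; distance = 60/15 = 4.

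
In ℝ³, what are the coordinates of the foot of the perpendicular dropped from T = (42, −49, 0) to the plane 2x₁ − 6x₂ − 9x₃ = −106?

n = (2, −6, −9), |n|² = 121, and n·T − (-106) = 484.
t = 484/121 = 4, so the foot is T − t·n = (42, −49, 0) − 4·(2, −6, −9) = (34, −25, 36).

(34, -25, 36)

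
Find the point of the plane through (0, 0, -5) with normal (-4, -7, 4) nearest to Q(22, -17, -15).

n = (-4, -7, 4), |n|² = 81, and n·Q − (-20) = -9.
t = -9/81 = -1/9, so the foot is Q − t·n = (22, -17, -15) − (-1/9)·(-4, -7, 4) = (194/9, -160/9, -131/9).

(194/9, -160/9, -131/9)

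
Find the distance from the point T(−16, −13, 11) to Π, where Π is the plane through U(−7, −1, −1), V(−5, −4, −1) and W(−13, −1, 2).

3

UV = (2, −3, 0) and UW = (−6, 0, 3), so a normal is n = UV × UW = (−9, −6, −18).
d = |(-9)·(-16) + (-6)·(-13) + (-18)·11 − 87| / √(81 + 36 + 324) = |-63| / 21 = 3.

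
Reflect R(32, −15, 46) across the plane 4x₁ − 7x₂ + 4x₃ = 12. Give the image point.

With n = (4, −7, 4), the signed offset is (n·R − 12)/|n|² = 405/81 = 5.
R' = R − 2t·n = (32, −15, 46) − 10·(4, −7, 4) = (−8, 55, 6).

(-8, 55, 6)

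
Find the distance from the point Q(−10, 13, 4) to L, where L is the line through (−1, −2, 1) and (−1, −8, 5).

3√22

A direction vector is d = (0, −6, 4).
AP = (−9, 15, 3); AP·d = -78, |AP|² = 315, |d|² = 52.
distance² = |AP|² − (AP·d)²/|d|² = 315 − 6084/52 = 198, so the distance is 3√22.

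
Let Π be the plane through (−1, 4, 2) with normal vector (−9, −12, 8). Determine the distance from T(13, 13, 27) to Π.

The plane has equation n·(r − (−1, 4, 2)) = 0, i.e. n·r = -23.
Then n·(13, 13, 27) − (−23) = −34.
|n| = √(81 + 144 + 64) = 17, so the distance is |-34|/17 = 2.

2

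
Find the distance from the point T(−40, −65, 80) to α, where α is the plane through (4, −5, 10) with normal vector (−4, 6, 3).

26/√61

The plane has equation n·(r − (4, −5, 10)) = 0, i.e. n·r = -16.
Then n·(−40, −65, 80) − (−16) = 26.
|n| = √(16 + 36 + 9) = √61, so the distance is |26|/√61 = 26√61/61.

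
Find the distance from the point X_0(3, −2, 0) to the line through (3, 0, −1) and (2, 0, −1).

√5

A direction vector is d = (−1, 0, 0).
AP = (0, −2, 1), and AP × d = (0, −1, −2).
|AP × d|² = 5 and |d|² = 1, so the distance is √5.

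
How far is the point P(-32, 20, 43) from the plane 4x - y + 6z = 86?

24/√53

d = |4·(-32) + (-1)·20 + 6·43 − 86| / √(16 + 1 + 36) = |24| / √53 = 24/√53.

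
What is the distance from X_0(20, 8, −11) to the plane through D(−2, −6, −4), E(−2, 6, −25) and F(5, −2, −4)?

2

DE = (0, 12, −21) and DF = (7, 4, 0), so a normal is n = DE × DF = (84, −147, −84).
Then n·(20, 8, −11) − 1050 = 378.
|n| = √(7056 + 21609 + 7056) = 189, so the distance is |378|/189 = 2.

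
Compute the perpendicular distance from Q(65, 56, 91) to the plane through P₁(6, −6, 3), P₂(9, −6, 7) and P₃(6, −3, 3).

28/5

P₁P₂ = (3, 0, 4) and P₁P₃ = (0, 3, 0), so a normal is n = P₁P₂ × P₁P₃ = (−12, 0, 9).
Then n·(65, 56, 91) − (−45) = 84.
|n| = √(144 + 0 + 81) = 15, so the distance is |84|/15 = 28/5.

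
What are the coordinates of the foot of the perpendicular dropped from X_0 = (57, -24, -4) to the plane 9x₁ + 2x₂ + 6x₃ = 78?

(30, -30, -22)

n = (9, 2, 6), |n|² = 121, and n·X_0 − 78 = 363.
t = 363/121 = 3, so the foot is X_0 − t·n = (57, -24, -4) − 3·(9, 2, 6) = (30, -30, -22).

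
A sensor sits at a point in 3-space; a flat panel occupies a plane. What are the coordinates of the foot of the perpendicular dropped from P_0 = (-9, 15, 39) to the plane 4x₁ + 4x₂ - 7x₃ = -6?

(3, 27, 18)

n = (4, 4, -7), |n|² = 81, and n·P_0 − (-6) = -243.
t = -243/81 = -3, so the foot is P_0 − t·n = (-9, 15, 39) − (-3)·(4, 4, -7) = (3, 27, 18).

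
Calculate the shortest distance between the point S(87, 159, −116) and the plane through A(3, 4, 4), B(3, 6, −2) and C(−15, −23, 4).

AB = (0, 2, −6) and AC = (−18, −27, 0), so a normal is n = AB × AC = (−162, 108, 36).
n = (−162, 108, 36); n·P − 90 = -1188; |n| = 198; distance = 1188/198 = 6.

6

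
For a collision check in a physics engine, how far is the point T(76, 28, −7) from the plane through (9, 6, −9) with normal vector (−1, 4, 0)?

21/√17

The plane has equation n·(r − (9, 6, −9)) = 0, i.e. n·r = 15.
n = (−1, 4, 0); n·P − 15 = 21; |n| = √17; distance = 21/√17.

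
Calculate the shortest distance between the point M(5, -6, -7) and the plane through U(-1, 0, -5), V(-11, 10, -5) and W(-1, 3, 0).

UV = (-10, 10, 0) and UW = (0, 3, 5), so a normal is n = UV × UW = (50, 50, -30).
Then n·(5, -6, -7) - 100 = 60.
|n| = √(2500 + 2500 + 900) = 10√59, so the distance is |60|/(10√59) = 6/√59.

6√59/59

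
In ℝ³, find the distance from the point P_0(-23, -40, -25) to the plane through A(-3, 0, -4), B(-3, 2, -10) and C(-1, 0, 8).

21/√46

AB = (0, 2, -6) and AC = (2, 0, 12), so a normal is n = AB × AC = (24, -12, -4).
n = (24, -12, -4); n·P − (-56) = 84; |n| = 4√46; distance = 84/(4√46) = 21/√46.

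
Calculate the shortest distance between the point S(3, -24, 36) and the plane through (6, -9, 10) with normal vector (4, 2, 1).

The plane has equation n·(r − (6, -9, 10)) = 0, i.e. n·r = 16.
Then n·(3, -24, 36) - 16 = -16.
|n| = √(16 + 4 + 1) = √21, so the distance is |-16|/√21 = 16/√21.

16/√21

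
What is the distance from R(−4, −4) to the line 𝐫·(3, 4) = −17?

11/5

The normal to the line is n = (3, 4) with |n| = 5.
|n·R − (-17)| = |-28 − (-17)| = 11, so the distance is 11/5.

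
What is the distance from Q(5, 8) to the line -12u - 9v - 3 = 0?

d = |(-12)·5 + (-9)·8 − 3| / √(144 + 81) = |-135|/15 = 9.

9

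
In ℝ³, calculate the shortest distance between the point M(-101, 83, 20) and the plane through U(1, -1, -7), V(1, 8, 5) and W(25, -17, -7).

UV = (0, 9, 12) and UW = (24, -16, 0), so a normal is n = UV × UW = (192, 288, -216).
Then n·(-101, 83, 20) - 1416 = -1224.
|n| = √(36864 + 82944 + 46656) = 408, so the distance is |-1224|/408 = 3.

3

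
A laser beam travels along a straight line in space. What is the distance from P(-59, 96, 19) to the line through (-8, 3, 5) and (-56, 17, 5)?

A direction vector is d = (-48, 14, 0).
AP = (-51, 93, 14), and AP × d = (-196, -672, 3750).
|AP × d|² = 14552500 and |d|² = 2500, so the distance is √(14552500/2500) = √5821.

√5821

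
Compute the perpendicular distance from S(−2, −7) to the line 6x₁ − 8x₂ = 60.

d = |6·(-2) + (-8)·(-7) − 60| / √(36 + 64) = |-16|/10 = 8/5.

8/5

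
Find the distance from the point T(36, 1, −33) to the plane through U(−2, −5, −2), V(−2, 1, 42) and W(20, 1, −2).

UV = (0, 6, 44) and UW = (22, 6, 0), so a normal is n = UV × UW = (−264, 968, −132).
Then n·(36, 1, −33) − (−4048) = −132.
|n| = √(69696 + 937024 + 17424) = 1012, so the distance is |-132|/1012 = 3/23.

3/23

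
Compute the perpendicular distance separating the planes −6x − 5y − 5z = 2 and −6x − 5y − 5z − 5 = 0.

Both planes have normal n = (−6, −5, −5), |n| = √86. Any point on the first plane is at distance |5 − 2|/|n| = 3/√86 from the second.

3√86/86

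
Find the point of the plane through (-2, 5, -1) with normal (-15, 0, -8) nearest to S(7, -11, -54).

(22, -11, -46)

The perpendicular from S has direction n = (-15, 0, -8): r = (7, -11, -54) + t(-15, 0, -8).
Substitute into the plane: n·(S + tn) = 38 gives 327 + 289t = 38, so t = -1.
Foot = (7, -11, -54) + (-1)·(-15, 0, -8) = (22, -11, -46).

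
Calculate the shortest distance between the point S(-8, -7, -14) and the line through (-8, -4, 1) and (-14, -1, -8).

A direction vector is d = (-6, 3, -9).
AP = (0, -3, -15); AP·d = 126, |AP|² = 234, |d|² = 126.
distance² = |AP|² − (AP·d)²/|d|² = 234 − 15876/126 = 108, so the distance is 6√3.

6√3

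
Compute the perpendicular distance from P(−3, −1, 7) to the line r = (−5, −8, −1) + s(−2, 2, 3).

7

Direction vector d = (−2, 2, 3).
AP = (2, 7, 8), and AP × d = (5, −22, 18).
|AP × d|² = 833 and |d|² = 17, so the distance is √(833/17) = √49 = 7.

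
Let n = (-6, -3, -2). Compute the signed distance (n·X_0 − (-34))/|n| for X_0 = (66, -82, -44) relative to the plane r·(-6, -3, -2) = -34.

n·X_0 − (-34) = -28.
|n| = 7, so the signed distance is -28/7 = -4.

-4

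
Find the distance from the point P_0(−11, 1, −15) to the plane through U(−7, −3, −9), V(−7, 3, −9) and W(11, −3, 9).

√2

UV = (0, 6, 0) and UW = (18, 0, 18), so a normal is n = UV × UW = (108, 0, −108).
n = (108, 0, −108); n·P − 216 = 216; |n| = 108√2; distance = 216/(108√2) = √2.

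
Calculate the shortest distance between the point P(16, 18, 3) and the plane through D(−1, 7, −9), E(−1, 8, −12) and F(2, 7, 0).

6/√19

DE = (0, 1, −3) and DF = (3, 0, 9), so a normal is n = DE × DF = (9, −9, −3).
Then n·(16, 18, 3) − (−45) = 18.
|n| = √(81 + 81 + 9) = 3√19, so the distance is |18|/(3√19) = 6/√19.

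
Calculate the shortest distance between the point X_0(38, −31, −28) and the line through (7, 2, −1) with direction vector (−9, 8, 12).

Direction vector d = (−9, 8, 12).
AP = (31, −33, −27), and AP × d = (−180, −129, −49).
|AP × d|² = 51442 and |d|² = 289, so the distance is √(51442/289) = √178.

√178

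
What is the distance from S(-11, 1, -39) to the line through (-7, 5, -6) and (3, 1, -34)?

√221

A direction vector is d = (10, -4, -28).
AP = (-4, -4, -33), and AP × d = (-20, -442, 56).
|AP × d|² = 198900 and |d|² = 900, so the distance is √(198900/900) = √221.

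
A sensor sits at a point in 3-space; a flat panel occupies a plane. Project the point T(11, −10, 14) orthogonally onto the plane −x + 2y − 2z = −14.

The perpendicular from T has direction n = (−1, 2, −2): r = (11, −10, 14) + μ(−1, 2, −2).
Substitute into the plane: n·(T + μn) = -14 gives -59 + 9μ = -14, so μ = 5.
Foot = (11, −10, 14) + 5·(−1, 2, −2) = (6, 0, 4).

(6, 0, 4)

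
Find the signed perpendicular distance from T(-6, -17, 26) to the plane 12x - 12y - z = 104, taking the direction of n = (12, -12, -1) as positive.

n·T − 104 = 2.
|n| = 17, so the signed distance is 2/17.

2/17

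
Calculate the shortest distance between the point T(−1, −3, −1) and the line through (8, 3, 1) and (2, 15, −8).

A direction vector is d = (−6, 12, −9).
AP = (−9, −6, −2), and AP × d = (78, −69, −144).
|AP × d|² = 31581 and |d|² = 261, so the distance is √(31581/261) = √121 = 11.

11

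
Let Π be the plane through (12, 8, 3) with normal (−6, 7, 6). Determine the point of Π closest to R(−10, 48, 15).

n = (−6, 7, 6), |n|² = 121, and n·R − 2 = 484.
t = 484/121 = 4, so the foot is R − t·n = (−10, 48, 15) − 4·(−6, 7, 6) = (14, 20, −9).

(14, 20, -9)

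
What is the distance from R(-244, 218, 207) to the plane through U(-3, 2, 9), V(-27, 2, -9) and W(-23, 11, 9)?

UV = (-24, 0, -18) and UW = (-20, 9, 0), so a normal is n = UV × UW = (162, 360, -216).
Then n·(-244, 218, 207) - (-1710) = -4050.
|n| = √(26244 + 129600 + 46656) = 450, so the distance is |-4050|/450 = 9.

9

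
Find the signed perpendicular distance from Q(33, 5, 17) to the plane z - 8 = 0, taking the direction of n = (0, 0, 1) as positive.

9

n·Q − 8 = 9.
|n| = 1, so the signed distance is 9/1 = 9.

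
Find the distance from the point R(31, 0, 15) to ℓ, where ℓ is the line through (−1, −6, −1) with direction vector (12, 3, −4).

8√10

Direction vector d = (12, 3, −4).
AP = (32, 6, 16); AP·d = 338, |AP|² = 1316, |d|² = 169.
distance² = |AP|² − (AP·d)²/|d|² = 1316 − 114244/169 = 640, so the distance is 8√10.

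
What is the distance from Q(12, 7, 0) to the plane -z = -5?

5

d = |(-1)·0 − (-5)| / √(0 + 0 + 1) = |5| / 1 = 5.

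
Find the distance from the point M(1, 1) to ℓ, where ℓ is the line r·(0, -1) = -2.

d = |0·1 + (-1)·1 − (-2)| / √(0 + 1) = |1|/1 = 1.

1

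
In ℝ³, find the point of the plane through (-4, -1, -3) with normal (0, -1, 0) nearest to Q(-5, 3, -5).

The perpendicular from Q has direction n = (0, -1, 0): r = (-5, 3, -5) + μ(0, -1, 0).
Substitute into the plane: n·(Q + μn) = 1 gives -3 + 1μ = 1, so μ = 4.
Foot = (-5, 3, -5) + 4·(0, -1, 0) = (-5, -1, -5).

(-5, -1, -5)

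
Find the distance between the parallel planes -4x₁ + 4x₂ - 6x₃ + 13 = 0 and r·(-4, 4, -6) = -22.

With common normal n = (-4, 4, -6) (|n| = 2√17), the distance is |(-13) − (-22)|/|n| = 9/(2√17).

9√17/34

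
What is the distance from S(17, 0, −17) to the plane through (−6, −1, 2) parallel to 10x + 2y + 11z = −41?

Parallel planes share the normal n = (10, 2, 11); since (−6, −1, 2) lies on the plane, its equation is 10x + 2y + 11z = -40.
Then n·(17, 0, −17) − (−40) = 23.
|n| = √(100 + 4 + 121) = 15, so the distance is |23|/15 = 23/15.

23/15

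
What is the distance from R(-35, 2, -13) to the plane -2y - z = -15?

Normal vector n = (0, -2, -1), and n·(-35, 2, -13) - (-15) = 24.
|n| = √(0 + 4 + 1) = √5, so the distance is |24|/√5 = 24/√5.

24/√5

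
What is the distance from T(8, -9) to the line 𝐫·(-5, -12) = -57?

125/13

d = |(-5)·8 + (-12)·(-9) − (-57)| / √(25 + 144) = |125|/13 = 125/13.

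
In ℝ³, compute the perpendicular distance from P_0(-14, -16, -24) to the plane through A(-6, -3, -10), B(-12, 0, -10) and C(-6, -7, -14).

AB = (-6, 3, 0) and AC = (0, -4, -4), so a normal is n = AB × AC = (-12, -24, 24).
Then n·(-14, -16, -24) - (-96) = 72.
|n| = √(144 + 576 + 576) = 36, so the distance is |72|/36 = 2.

2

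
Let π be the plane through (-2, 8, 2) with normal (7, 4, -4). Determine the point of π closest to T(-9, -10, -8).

The perpendicular from T has direction n = (7, 4, -4): r = (-9, -10, -8) + t(7, 4, -4).
Substitute into the plane: n·(T + tn) = 10 gives -71 + 81t = 10, so t = 1.
Foot = (-9, -10, -8) + 1·(7, 4, -4) = (-2, -6, -12).

(-2, -6, -12)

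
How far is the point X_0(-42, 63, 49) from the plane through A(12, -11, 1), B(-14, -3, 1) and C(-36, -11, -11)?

22/21

AB = (-26, 8, 0) and AC = (-48, 0, -12), so a normal is n = AB × AC = (-96, -312, 384).
Then n·(-42, 63, 49) - 2664 = 528.
|n| = √(9216 + 97344 + 147456) = 504, so the distance is |528|/504 = 22/21.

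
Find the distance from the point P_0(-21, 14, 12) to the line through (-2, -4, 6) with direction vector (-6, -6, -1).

Direction vector d = (-6, -6, -1).
AP = (-19, 18, 6), and AP × d = (18, -55, 222).
|AP × d|² = 52633 and |d|² = 73, so the distance is √(52633/73) = √721.

√721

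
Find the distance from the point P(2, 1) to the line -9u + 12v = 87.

31/5

The normal to the line is n = (-9, 12) with |n| = 15.
|n·P − 87| = |-6 − 87| = 93, so the distance is 93/15 = 31/5.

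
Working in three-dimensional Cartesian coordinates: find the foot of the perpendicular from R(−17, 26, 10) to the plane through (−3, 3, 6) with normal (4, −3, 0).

The perpendicular from R has direction n = (4, −3, 0): r = (−17, 26, 10) + t(4, −3, 0).
Substitute into the plane: n·(R + tn) = -21 gives -146 + 25t = -21, so t = 5.
Foot = (−17, 26, 10) + 5·(4, −3, 0) = (3, 11, 10).

(3, 11, 10)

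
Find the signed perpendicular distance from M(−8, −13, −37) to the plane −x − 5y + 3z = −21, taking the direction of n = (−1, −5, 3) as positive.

n·M − (-21) = -17.
|n| = √35, so the signed distance is -17/√35.

-17/√35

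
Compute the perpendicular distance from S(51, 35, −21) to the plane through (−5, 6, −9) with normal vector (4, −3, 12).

7/13

The plane has equation n·(r − (−5, 6, −9)) = 0, i.e. n·r = -146.
d = |4·51 + (-3)·35 + 12·(-21) − (-146)| / √(16 + 9 + 144) = |-7| / 13 = 7/13.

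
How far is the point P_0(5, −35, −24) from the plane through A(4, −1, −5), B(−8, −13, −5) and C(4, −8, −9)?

AB = (−12, −12, 0) and AC = (0, −7, −4), so a normal is n = AB × AC = (48, −48, 84).
d = |48·5 + (-48)·(-35) + 84·(-24) − (-180)| / √(2304 + 2304 + 7056) = |84| / 108 = 7/9.

7/9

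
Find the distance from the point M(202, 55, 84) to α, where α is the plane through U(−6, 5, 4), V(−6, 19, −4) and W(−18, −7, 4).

UV = (0, 14, −8) and UW = (−12, −12, 0), so a normal is n = UV × UW = (−96, 96, 168).
n = (−96, 96, 168); n·P − 1728 = -1728; |n| = 216; distance = 1728/216 = 8.

8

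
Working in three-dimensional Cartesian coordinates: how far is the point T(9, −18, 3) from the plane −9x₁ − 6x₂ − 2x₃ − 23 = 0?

n = (−9, −6, −2); n·P − 23 = -2; |n| = 11; distance = 2/11.

2/11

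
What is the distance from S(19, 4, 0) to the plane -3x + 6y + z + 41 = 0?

4√46/23

Normal vector n = (-3, 6, 1), and n·(19, 4, 0) - (-41) = 8.
|n| = √(9 + 36 + 1) = √46, so the distance is |8|/√46 = 8/√46.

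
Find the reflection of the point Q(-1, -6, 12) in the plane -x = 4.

n = (-1, 0, 0), |n|² = 1, n·Q − 4 = -3, so t = -3/1 = -3.
Foot F = Q − (-3)·n = (-4, -6, 12); the reflection is 2F − Q = (-7, -6, 12).

(-7, -6, 12)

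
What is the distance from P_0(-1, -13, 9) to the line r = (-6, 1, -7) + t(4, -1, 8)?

3√17

Direction vector d = (4, -1, 8).
AP = (5, -14, 16), and AP × d = (-96, 24, 51).
|AP × d|² = 12393 and |d|² = 81, so the distance is √(12393/81) = √153 = 3√17.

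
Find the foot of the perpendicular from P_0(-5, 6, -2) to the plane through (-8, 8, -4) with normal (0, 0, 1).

n = (0, 0, 1), |n|² = 1, and n·P_0 − (-4) = 2.
t = 2/1 = 2, so the foot is P_0 − t·n = (-5, 6, -2) − 2·(0, 0, 1) = (-5, 6, -4).

(-5, 6, -4)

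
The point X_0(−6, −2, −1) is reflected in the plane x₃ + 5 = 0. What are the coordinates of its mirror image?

(-6, -2, -9)

n = (0, 0, 1), |n|² = 1, n·X_0 − (-5) = 4, so t = 4/1 = 4.
Foot F = X_0 − 4·n = (−6, −2, −5); the reflection is 2F − X_0 = (−6, −2, −9).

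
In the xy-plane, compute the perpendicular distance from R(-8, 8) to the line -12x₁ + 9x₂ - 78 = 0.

6

The normal to the line is n = (-12, 9) with |n| = 15.
|n·R − 78| = |168 − 78| = 90, so the distance is 90/15 = 6.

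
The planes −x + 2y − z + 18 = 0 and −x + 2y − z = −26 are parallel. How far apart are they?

8/√6

With common normal n = (−1, 2, −1) (|n| = √6), the distance is |(-18) − (-26)|/|n| = 8/√6 = 4√6/3.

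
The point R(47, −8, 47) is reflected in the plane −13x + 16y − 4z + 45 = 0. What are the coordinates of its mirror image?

With n = (−13, 16, −4), the signed offset is (n·R − (-45))/|n|² = -882/441 = -2.
R' = R − 2t·n = (47, −8, 47) − (-4)·(−13, 16, −4) = (−5, 56, 31).

(-5, 56, 31)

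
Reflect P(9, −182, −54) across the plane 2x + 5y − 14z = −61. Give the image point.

(31/3, -536/3, -190/3)

With n = (2, 5, −14), the signed offset is (n·P − (-61))/|n|² = -75/225 = -1/3.
P' = P − 2t·n = (9, −182, −54) − (-2/3)·(2, 5, −14) = (31/3, −536/3, −190/3).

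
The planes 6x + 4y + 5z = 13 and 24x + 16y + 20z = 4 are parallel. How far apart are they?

12/√77

Divide the second equation by 4 to match normals: 6x + 4y + 5z = 1.
Both planes have normal n = (6, 4, 5), |n| = √77. Any point on the first plane is at distance |1 − 13|/|n| = 12/√77 from the second.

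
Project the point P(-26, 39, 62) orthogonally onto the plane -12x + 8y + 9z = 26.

n = (-12, 8, 9), |n|² = 289, and n·P − 26 = 1156.
t = 1156/289 = 4, so the foot is P − t·n = (-26, 39, 62) − 4·(-12, 8, 9) = (22, 7, 26).

(22, 7, 26)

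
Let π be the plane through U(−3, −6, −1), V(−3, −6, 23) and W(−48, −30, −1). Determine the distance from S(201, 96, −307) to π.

UV = (0, 0, 24) and UW = (−45, −24, 0), so a normal is n = UV × UW = (576, −1080, 0).
Then n·(201, 96, −307) − 4752 = 7344.
|n| = √(331776 + 1166400 + 0) = 1224, so the distance is |7344|/1224 = 6.

6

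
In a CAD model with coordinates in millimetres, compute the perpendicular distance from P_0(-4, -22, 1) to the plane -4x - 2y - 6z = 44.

Normal vector n = (-4, -2, -6), and n·(-4, -22, 1) - 44 = 10.
|n| = √(16 + 4 + 36) = 2√14, so the distance is |10|/(2√14) = 5/√14.

5/√14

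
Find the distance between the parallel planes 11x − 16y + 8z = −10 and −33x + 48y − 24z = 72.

Divide the second equation by -3 to match normals: 11x − 16y + 8z = -24.
With common normal n = (11, −16, 8) (|n| = 21), the distance is |(-10) − (-24)|/|n| = 14/21 = 2/3.

2/3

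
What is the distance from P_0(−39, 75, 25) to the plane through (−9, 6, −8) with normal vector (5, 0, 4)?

18/√41

The plane has equation n·(r − (−9, 6, −8)) = 0, i.e. n·r = -77.
Then n·(−39, 75, 25) − (−77) = −18.
|n| = √(25 + 0 + 16) = √41, so the distance is |-18|/√41 = 18√41/41.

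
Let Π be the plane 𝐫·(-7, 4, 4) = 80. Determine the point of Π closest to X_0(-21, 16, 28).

(0, 4, 16)

The perpendicular from X_0 has direction n = (-7, 4, 4): r = (-21, 16, 28) + μ(-7, 4, 4).
Substitute into the plane: n·(X_0 + μn) = 80 gives 323 + 81μ = 80, so μ = -3.
Foot = (-21, 16, 28) + (-3)·(-7, 4, 4) = (0, 4, 16).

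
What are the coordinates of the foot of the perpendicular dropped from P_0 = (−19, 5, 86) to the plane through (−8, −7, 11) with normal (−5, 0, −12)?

The perpendicular from P_0 has direction n = (−5, 0, −12): r = (−19, 5, 86) + t(−5, 0, −12).
Substitute into the plane: n·(P_0 + tn) = -92 gives -937 + 169t = -92, so t = 5.
Foot = (−19, 5, 86) + 5·(−5, 0, −12) = (−44, 5, 26).

(-44, 5, 26)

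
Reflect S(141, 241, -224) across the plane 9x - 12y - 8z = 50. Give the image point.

(2271/17, 4265/17, -3696/17)

n = (9, -12, -8), |n|² = 289, n·S − 50 = 119, so t = 119/289 = 7/17.
Foot F = S − (7/17)·n = (2334/17, 4181/17, -3752/17); the reflection is 2F − S = (2271/17, 4265/17, -3696/17).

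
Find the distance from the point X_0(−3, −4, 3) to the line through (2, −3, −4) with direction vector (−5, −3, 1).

2√10

Direction vector d = (−5, −3, 1).
AP = (−5, −1, 7); AP·d = 35, |AP|² = 75, |d|² = 35.
distance² = |AP|² − (AP·d)²/|d|² = 75 − 1225/35 = 40, so the distance is 2√10.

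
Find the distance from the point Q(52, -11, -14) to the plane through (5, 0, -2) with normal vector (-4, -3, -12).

11/13

The plane has equation n·(r − (5, 0, -2)) = 0, i.e. n·r = 4.
n = (-4, -3, -12); n·P − 4 = -11; |n| = 13; distance = 11/13.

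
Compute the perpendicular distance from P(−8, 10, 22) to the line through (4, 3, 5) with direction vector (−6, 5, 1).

3√26

Direction vector d = (−6, 5, 1).
AP = (−12, 7, 17); AP·d = 124, |AP|² = 482, |d|² = 62.
distance² = |AP|² − (AP·d)²/|d|² = 482 − 15376/62 = 234, so the distance is 3√26.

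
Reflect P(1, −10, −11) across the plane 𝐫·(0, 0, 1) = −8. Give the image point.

With n = (0, 0, 1), the signed offset is (n·P − (-8))/|n|² = -3/1 = -3.
P' = P − 2t·n = (1, −10, −11) − (-6)·(0, 0, 1) = (1, −10, −5).

(1, -10, -5)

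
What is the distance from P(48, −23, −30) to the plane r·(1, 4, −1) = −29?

5/√2

d = |1·48 + 4·(-23) + (-1)·(-30) − (-29)| / √(1 + 16 + 1) = |15| / (3√2) = 5/√2.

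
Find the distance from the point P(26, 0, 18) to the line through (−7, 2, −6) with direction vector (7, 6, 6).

2√145

Direction vector d = (7, 6, 6).
AP = (33, −2, 24), and AP × d = (−156, −30, 212).
|AP × d|² = 70180 and |d|² = 121, so the distance is √(70180/121) = √580 = 2√145.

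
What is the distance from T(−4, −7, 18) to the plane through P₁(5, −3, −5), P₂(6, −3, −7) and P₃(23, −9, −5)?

19/√41

P₁P₂ = (1, 0, −2) and P₁P₃ = (18, −6, 0), so a normal is n = P₁P₂ × P₁P₃ = (−12, −36, −6).
d = |(-12)·(-4) + (-36)·(-7) + (-6)·18 − 78| / √(144 + 1296 + 36) = |114| / (6√41) = 19/√41.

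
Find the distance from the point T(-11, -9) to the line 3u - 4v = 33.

6

The normal to the line is n = (3, -4) with |n| = 5.
|n·T − 33| = |3 − 33| = 30, so the distance is 30/5 = 6.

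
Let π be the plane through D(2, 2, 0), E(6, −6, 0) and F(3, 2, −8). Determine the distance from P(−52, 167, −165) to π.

DE = (4, −8, 0) and DF = (1, 0, −8), so a normal is n = DE × DF = (64, 32, 8).
n = (64, 32, 8); n·P − 192 = 504; |n| = 72; distance = 504/72 = 7.

7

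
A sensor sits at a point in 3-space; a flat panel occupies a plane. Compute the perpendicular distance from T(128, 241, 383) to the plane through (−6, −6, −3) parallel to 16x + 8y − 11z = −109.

Parallel planes share the normal n = (16, 8, −11); since (−6, −6, −3) lies on the plane, its equation is 16x + 8y − 11z = -111.
Then n·(128, 241, 383) − (−111) = −126.
|n| = √(256 + 64 + 121) = 21, so the distance is |-126|/21 = 6.

6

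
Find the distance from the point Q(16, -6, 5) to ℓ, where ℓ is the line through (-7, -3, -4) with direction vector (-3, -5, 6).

Direction vector d = (-3, -5, 6).
AP = (23, -3, 9); AP·d = 0, |AP|² = 619, |d|² = 70.
distance² = |AP|² − (AP·d)²/|d|² = 619 − 0/70 = 619, so the distance is √619.

√619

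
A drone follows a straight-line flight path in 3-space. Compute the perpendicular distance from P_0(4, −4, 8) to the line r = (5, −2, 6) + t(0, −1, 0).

√5

Direction vector d = (0, −1, 0).
AP = (−1, −2, 2), and AP × d = (2, 0, 1).
|AP × d|² = 5 and |d|² = 1, so the distance is √5.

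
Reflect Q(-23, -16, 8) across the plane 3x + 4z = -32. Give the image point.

(-109/5, -16, 48/5)

With n = (3, 0, 4), the signed offset is (n·Q − (-32))/|n|² = -5/25 = -1/5.
Q' = Q − 2t·n = (-23, -16, 8) − (-2/5)·(3, 0, 4) = (-109/5, -16, 48/5).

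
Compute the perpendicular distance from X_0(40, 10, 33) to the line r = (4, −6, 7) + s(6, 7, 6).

2√73

Direction vector d = (6, 7, 6).
AP = (36, 16, 26), and AP × d = (−86, −60, 156).
|AP × d|² = 35332 and |d|² = 121, so the distance is √(35332/121) = √292 = 2√73.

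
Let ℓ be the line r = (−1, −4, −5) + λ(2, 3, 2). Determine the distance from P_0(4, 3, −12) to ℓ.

√106

Direction vector d = (2, 3, 2).
AP = (5, 7, −7), and AP × d = (35, −24, 1).
|AP × d|² = 1802 and |d|² = 17, so the distance is √(1802/17) = √106.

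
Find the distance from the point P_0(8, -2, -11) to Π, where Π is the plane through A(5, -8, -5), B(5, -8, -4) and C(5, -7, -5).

AB = (0, 0, 1) and AC = (0, 1, 0), so a normal is n = AB × AC = (-1, 0, 0).
Then n·(8, -2, -11) - (-5) = -3.
|n| = √(1 + 0 + 0) = 1, so the distance is |-3|/1 = 3.

3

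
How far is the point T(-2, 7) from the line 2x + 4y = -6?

3√5

d = |2·(-2) + 4·7 − (-6)| / √(4 + 16) = |30|/(2√5) = 3√5.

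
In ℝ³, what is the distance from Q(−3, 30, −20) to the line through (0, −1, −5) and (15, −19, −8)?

A direction vector is d = (15, −18, −3).
AP = (−3, 31, −15), and AP × d = (−363, −234, −411).
|AP × d|² = 355446 and |d|² = 558, so the distance is √(355446/558) = √637 = 7√13.

7√13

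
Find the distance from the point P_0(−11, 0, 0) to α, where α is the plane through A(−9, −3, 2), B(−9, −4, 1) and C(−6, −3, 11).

AB = (0, −1, −1) and AC = (3, 0, 9), so a normal is n = AB × AC = (−9, −3, 3).
d = |(-9)·(-11) + (-3)·0 + 3·0 − 96| / √(81 + 9 + 9) = |3| / (3√11) = √11/11.

1/√11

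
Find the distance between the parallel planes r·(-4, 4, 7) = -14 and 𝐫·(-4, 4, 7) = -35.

7/3

Both planes have normal n = (-4, 4, 7), |n| = 9. Any point on the first plane is at distance |(-35) − (-14)|/|n| = 21/9 = 7/3 from the second.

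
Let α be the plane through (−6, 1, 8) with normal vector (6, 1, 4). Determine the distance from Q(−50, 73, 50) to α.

24/√53

The plane has equation n·(r − (−6, 1, 8)) = 0, i.e. n·r = -3.
Then n·(−50, 73, 50) − (−3) = −24.
|n| = √(36 + 1 + 16) = √53, so the distance is |-24|/√53 = 24/√53.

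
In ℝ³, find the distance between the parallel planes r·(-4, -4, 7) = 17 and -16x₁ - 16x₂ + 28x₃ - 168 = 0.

Divide the second equation by 4 to match normals: -4x₁ - 4x₂ + 7x₃ = 42.
Both planes have normal n = (-4, -4, 7), |n| = 9. Any point on the first plane is at distance |42 − 17|/|n| = 25/9 from the second.

25/9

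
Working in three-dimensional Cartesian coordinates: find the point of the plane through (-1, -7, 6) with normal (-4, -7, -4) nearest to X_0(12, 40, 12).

(-8, 5, -8)

The perpendicular from X_0 has direction n = (-4, -7, -4): r = (12, 40, 12) + μ(-4, -7, -4).
Substitute into the plane: n·(X_0 + μn) = 29 gives -376 + 81μ = 29, so μ = 5.
Foot = (12, 40, 12) + 5·(-4, -7, -4) = (-8, 5, -8).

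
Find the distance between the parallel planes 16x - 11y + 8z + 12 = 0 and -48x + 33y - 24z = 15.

Divide the second equation by -3 to match normals: 16x - 11y + 8z = -5.
Both planes have normal n = (16, -11, 8), |n| = 21. Any point on the first plane is at distance |(-5) − (-12)|/|n| = 7/21 = 1/3 from the second.

1/3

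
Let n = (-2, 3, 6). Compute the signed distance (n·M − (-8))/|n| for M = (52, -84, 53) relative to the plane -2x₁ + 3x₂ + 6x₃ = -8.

-30/7

n·M − (-8) = -30.
|n| = 7, so the signed distance is -30/7.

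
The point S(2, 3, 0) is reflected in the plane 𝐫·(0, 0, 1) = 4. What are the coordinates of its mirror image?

n = (0, 0, 1), |n|² = 1, n·S − 4 = -4, so t = -4/1 = -4.
Foot F = S − (-4)·n = (2, 3, 4); the reflection is 2F − S = (2, 3, 8).

(2, 3, 8)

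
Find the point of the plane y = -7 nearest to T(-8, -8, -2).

n = (0, 1, 0), |n|² = 1, and n·T − (-7) = -1.
t = -1/1 = -1, so the foot is T − t·n = (-8, -8, -2) − (-1)·(0, 1, 0) = (-8, -7, -2).

(-8, -7, -2)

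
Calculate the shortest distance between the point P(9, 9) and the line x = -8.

17

d = |1·9 + 0·9 − (-8)| / √(1 + 0) = |17|/1 = 17.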